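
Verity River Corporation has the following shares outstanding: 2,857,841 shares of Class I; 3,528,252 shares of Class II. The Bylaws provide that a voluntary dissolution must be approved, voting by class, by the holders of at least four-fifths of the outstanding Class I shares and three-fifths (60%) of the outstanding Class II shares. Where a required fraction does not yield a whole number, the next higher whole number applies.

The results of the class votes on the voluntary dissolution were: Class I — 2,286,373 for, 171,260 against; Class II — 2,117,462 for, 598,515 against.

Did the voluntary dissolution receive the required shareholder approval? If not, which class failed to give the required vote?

Class I: 4/5 of 2857841 = 2286272.80, rounded up to 2286273; 2,286,273 required, 2,286,373 in favor — approved.
Class II: 3/5 of 3528252 = 2116951.20, rounded up to 2116952; 2,116,952 required, 2,117,462 in favor — approved.

Approved — every class gave the required vote.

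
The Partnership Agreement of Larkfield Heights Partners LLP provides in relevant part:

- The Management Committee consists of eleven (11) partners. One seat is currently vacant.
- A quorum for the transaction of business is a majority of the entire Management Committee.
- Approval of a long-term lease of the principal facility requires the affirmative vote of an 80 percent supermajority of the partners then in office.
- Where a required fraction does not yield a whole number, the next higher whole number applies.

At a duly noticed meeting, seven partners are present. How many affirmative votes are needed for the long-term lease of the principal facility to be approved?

The long-term lease of the principal facility requires four-fifths of the partners then in office (10).
4/5 of 10 = 8.
(Only 7 can vote, so the long-term lease of the principal facility cannot pass at this meeting, but the required vote is still 8.)

8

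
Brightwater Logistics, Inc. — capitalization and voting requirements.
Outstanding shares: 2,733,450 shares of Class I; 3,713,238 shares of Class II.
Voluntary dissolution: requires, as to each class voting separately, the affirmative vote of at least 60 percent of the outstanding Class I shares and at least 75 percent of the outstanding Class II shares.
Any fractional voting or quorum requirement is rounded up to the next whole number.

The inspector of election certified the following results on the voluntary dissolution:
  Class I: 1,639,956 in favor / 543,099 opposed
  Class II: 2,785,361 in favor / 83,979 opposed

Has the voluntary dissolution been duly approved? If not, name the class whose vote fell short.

Class I: 3/5 of 2733450 = 1640070; 1,640,070 required, 1,639,956 in favor — not approved.
Class II: 3/4 of 3713238 = 2784928.50, rounded up to 2784929; 2,784,929 required, 2,785,361 in favor — approved.

Not approved — the Class I shares did not give the required vote.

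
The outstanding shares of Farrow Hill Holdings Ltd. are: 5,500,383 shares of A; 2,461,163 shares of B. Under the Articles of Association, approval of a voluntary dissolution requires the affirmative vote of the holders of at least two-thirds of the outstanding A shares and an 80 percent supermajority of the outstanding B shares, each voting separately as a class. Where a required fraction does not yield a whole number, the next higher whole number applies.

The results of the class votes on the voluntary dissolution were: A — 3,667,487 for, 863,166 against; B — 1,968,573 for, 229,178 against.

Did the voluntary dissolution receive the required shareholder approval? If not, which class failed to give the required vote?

A: 2/3 of 5500383 = 3666922; 3,666,922 required, 3,667,487 in favor — approved.
B: 4/5 of 2461163 = 1968930.40, rounded up to 1968931; 1,968,931 required, 1,968,573 in favor — not approved.

Not approved — the B shares did not give the required vote.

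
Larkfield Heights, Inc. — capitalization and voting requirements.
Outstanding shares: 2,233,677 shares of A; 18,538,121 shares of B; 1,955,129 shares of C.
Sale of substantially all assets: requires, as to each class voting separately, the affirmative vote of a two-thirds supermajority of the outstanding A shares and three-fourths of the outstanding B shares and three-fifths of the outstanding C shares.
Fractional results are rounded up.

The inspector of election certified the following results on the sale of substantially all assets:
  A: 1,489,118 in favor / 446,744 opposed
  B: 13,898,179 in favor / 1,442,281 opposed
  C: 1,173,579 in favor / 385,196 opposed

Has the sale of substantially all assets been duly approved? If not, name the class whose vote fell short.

A: 2/3 of 2233677 = 1489118; 1,489,118 required, 1,489,118 in favor — approved.
B: 3/4 of 18538121 = 13903590.75, rounded up to 13903591; 13,903,591 required, 13,898,179 in favor — not approved.
C: 3/5 of 1955129 = 1173077.40, rounded up to 1173078; 1,173,078 required, 1,173,579 in favor — approved.

Not approved — the B shares did not give the required vote.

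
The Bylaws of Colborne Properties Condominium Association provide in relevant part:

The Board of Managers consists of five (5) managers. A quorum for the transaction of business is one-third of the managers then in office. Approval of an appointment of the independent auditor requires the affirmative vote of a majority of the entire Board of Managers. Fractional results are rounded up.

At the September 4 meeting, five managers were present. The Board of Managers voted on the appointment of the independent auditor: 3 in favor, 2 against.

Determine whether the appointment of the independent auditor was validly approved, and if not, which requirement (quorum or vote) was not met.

Quorum: 5 present; quorum is 2. Satisfied.
Vote: the appointment of the independent auditor requires a majority of the entire Board of Managers (5). A majority of 5 is 3, so 3 affirmative votes are needed; 3 voted in favor. Satisfied.

Valid — all requirements satisfied.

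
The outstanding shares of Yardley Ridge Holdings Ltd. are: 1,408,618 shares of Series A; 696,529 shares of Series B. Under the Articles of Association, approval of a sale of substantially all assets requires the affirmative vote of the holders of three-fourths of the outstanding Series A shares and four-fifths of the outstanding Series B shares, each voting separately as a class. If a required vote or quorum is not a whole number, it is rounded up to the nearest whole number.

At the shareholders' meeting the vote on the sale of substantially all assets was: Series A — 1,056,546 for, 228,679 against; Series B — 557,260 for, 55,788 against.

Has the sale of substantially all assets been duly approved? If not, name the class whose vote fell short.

Approved — every class gave the required vote.

Series A: 3/4 of 1408618 = 1056463.50, rounded up to 1056464; 1,056,464 required, 1,056,546 in favor — approved.
Series B: 4/5 of 696529 = 557223.20, rounded up to 557224; 557,224 required, 557,260 in favor — approved.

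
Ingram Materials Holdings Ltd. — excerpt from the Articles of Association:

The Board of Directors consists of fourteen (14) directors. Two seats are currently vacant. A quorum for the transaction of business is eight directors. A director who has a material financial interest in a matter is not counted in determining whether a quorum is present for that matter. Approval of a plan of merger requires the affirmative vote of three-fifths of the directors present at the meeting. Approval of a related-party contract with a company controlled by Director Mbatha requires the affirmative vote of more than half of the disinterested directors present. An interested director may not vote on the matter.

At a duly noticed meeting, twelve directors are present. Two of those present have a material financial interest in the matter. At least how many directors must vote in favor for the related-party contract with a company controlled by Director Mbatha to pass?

6

The related-party contract with a company controlled by Director Mbatha requires a majority of the disinterested directors present (12 − 2 = 10).
A majority of 10 is 6.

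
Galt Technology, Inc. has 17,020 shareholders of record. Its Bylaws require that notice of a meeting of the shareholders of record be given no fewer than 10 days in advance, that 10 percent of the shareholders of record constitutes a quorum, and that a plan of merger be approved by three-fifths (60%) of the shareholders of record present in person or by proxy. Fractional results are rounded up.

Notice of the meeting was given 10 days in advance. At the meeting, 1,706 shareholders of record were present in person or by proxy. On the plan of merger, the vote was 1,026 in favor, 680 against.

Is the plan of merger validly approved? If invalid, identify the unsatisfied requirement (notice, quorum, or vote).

Valid — all requirements satisfied.

Notice: 10 days given; 10 required. Satisfied.
Quorum: 10% of 17,020 = 1,702; 1,706 present. Satisfied.
Vote: requires three-fifths of those present (1,706); 3/5 of 1706 = 1023.60, rounded up to 1024, so 1,024 needed; 1,026 in favor. Satisfied.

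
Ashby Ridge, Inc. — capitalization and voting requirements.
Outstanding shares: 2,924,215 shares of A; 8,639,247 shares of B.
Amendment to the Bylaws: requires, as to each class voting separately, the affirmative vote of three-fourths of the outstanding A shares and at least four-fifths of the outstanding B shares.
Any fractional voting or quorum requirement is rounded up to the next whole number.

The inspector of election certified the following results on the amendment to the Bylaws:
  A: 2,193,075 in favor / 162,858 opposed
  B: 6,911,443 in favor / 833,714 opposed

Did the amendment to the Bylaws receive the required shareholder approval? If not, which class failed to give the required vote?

Not approved — the A shares did not give the required vote.

A: 3/4 of 2924215 = 2193161.25, rounded up to 2193162; 2,193,162 required, 2,193,075 in favor — not approved.
B: 4/5 of 8639247 = 6911397.60, rounded up to 6911398; 6,911,398 required, 6,911,443 in favor — approved.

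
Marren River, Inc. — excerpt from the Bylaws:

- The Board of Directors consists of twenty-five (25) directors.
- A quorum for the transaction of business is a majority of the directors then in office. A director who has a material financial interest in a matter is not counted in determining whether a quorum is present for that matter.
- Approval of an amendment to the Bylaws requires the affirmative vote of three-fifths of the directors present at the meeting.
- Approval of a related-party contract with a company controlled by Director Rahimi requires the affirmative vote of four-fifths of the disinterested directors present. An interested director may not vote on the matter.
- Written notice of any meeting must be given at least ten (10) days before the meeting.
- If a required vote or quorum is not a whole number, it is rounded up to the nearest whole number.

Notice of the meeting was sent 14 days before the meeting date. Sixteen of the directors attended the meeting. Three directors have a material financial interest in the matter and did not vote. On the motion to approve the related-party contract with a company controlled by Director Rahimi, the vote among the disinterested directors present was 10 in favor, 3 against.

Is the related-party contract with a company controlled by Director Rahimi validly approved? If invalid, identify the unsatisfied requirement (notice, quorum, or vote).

Invalid — vote requirement not satisfied.

Notice: 14 days given; 10 required (14 ≥ 10). Satisfied.
Quorum: 16 present, but the 3 interested directors do not count, leaving 13. Quorum is 13. Satisfied.
Vote: the related-party contract with a company controlled by Director Rahimi requires four-fifths of the disinterested directors present (16 − 3 = 13). 4/5 of 13 = 10.40, rounded up to 11, so 11 affirmative votes are needed; 10 voted in favor. Not satisfied.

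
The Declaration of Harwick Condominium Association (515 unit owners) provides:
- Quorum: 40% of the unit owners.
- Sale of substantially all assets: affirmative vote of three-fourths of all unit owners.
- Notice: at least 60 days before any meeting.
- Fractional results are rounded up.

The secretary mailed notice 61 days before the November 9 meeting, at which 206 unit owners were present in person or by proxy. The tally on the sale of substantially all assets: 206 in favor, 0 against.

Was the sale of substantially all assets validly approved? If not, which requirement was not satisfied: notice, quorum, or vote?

Notice: 61 days given; 60 required. Satisfied.
Quorum: 40% of 515 = 206; 206 present. Satisfied.
Vote: requires three-fourths of all unit owners (515); 3/4 of 515 = 386.25, rounded up to 387, so 387 needed; 206 in favor. Not satisfied.

Invalid — vote requirement not satisfied.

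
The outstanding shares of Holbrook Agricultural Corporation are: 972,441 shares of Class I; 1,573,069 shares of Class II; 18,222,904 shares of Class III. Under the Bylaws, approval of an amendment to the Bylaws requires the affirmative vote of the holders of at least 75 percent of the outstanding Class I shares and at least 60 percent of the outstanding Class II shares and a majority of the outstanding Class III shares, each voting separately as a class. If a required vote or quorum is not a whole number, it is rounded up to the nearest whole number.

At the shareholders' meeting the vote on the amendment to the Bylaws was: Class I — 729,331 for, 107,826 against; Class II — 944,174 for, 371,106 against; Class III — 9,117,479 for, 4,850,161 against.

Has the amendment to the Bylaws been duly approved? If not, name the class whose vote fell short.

Class I: 3/4 of 972441 = 729330.75, rounded up to 729331; 729,331 required, 729,331 in favor — approved.
Class II: 3/5 of 1573069 = 943841.40, rounded up to 943842; 943,842 required, 944,174 in favor — approved.
Class III: a majority of 18222904 is 9111453; 9,111,453 required, 9,117,479 in favor — approved.

Approved — every class gave the required vote.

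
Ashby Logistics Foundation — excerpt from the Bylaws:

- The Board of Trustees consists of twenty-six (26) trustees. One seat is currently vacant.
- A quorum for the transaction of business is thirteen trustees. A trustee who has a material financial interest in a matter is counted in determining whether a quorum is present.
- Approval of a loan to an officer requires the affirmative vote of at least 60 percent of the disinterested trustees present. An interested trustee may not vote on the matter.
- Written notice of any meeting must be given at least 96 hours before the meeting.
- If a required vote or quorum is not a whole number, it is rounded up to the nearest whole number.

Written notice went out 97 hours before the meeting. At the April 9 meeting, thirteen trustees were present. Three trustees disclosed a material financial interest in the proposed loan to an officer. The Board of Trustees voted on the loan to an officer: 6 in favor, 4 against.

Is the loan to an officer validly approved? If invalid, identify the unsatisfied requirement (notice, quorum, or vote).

Valid — all requirements satisfied.

Notice: 97 hours given; 96 required (97 ≥ 96). Satisfied.
Quorum: 13 present (interested trustees count toward quorum); quorum is 13. Satisfied.
Vote: the loan to an officer requires three-fifths of the disinterested trustees present (13 − 3 = 10). 3/5 of 10 = 6, so 6 affirmative votes are needed; 6 voted in favor. Satisfied.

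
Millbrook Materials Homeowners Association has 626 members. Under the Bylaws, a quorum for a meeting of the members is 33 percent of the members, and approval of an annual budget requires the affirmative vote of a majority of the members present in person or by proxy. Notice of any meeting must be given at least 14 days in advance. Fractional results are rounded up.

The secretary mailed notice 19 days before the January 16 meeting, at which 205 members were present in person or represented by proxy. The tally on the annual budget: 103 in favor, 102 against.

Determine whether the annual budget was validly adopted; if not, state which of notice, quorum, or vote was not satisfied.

Notice: 19 days given; 14 required. Satisfied.
Quorum: 33% of 626 = 206.58, rounded up to 207; 205 present. Not satisfied.
Vote: requires a majority of those present (205); a majority of 205 is 103, so 103 needed; 103 in favor. Satisfied.

Invalid — quorum requirement not satisfied.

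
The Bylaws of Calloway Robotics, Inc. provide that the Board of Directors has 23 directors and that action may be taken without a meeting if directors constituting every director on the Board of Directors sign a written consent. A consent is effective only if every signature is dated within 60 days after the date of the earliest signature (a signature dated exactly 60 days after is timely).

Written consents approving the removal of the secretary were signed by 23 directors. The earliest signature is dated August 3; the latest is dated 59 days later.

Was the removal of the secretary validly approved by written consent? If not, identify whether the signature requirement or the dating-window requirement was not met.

Effective — both the signature and dating-window requirements are satisfied.

Signatures required: every one of 23 — unanimous means all 23, so 23 needed; 23 signed. Sufficient.
Dating window: the latest signature is 59 days after the earliest; the limit is 60 days. Within the window.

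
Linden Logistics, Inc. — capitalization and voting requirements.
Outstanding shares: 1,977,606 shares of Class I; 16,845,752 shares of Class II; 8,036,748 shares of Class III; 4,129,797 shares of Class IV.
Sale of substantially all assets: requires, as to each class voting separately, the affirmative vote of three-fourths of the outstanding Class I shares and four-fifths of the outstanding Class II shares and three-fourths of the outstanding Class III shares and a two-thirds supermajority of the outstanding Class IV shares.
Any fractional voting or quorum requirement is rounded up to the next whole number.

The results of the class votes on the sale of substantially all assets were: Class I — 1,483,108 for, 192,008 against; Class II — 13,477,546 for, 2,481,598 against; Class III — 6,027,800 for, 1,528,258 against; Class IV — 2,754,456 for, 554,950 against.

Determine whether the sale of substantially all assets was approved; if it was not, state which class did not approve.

Not approved — the Class I shares did not give the required vote.

Class I: 3/4 of 1977606 = 1483204.50, rounded up to 1483205; 1,483,205 required, 1,483,108 in favor — not approved.
Class II: 4/5 of 16845752 = 13476601.60, rounded up to 13476602; 13,476,602 required, 13,477,546 in favor — approved.
Class III: 3/4 of 8036748 = 6027561; 6,027,561 required, 6,027,800 in favor — approved.
Class IV: 2/3 of 4129797 = 2753198; 2,753,198 required, 2,754,456 in favor — approved.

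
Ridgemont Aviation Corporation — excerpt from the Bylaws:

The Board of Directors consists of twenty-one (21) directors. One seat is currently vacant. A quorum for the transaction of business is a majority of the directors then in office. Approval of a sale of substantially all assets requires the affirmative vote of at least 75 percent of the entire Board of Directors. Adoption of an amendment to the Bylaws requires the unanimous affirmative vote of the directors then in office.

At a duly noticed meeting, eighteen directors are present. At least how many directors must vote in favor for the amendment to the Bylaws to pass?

The amendment to the Bylaws requires the unanimous vote of the directors then in office (20).
Unanimous means all 20.
(Only 18 can vote, so the amendment to the Bylaws cannot pass at this meeting, but the required vote is still 20.)

20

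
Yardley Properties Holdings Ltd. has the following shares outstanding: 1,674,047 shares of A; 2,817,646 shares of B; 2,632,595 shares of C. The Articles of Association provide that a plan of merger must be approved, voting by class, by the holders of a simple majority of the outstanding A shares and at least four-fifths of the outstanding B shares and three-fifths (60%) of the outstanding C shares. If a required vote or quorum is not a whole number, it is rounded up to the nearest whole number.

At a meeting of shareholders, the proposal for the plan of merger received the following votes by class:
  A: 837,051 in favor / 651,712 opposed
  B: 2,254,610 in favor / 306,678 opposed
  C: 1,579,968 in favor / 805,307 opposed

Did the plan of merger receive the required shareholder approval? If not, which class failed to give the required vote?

Approved — every class gave the required vote.

A: a majority of 1674047 is 837024; 837,024 required, 837,051 in favor — approved.
B: 4/5 of 2817646 = 2254116.80, rounded up to 2254117; 2,254,117 required, 2,254,610 in favor — approved.
C: 3/5 of 2632595 = 1579557; 1,579,557 required, 1,579,968 in favor — approved.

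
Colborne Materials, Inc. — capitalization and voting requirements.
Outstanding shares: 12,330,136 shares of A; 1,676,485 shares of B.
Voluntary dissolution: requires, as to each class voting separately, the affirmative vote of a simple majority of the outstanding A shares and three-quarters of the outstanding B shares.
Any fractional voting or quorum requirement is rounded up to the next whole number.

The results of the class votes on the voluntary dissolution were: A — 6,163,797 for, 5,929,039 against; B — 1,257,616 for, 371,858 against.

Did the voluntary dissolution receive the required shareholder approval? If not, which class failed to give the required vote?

A: a majority of 12330136 is 6165069; 6,165,069 required, 6,163,797 in favor — not approved.
B: 3/4 of 1676485 = 1257363.75, rounded up to 1257364; 1,257,364 required, 1,257,616 in favor — approved.

Not approved — the A shares did not give the required vote.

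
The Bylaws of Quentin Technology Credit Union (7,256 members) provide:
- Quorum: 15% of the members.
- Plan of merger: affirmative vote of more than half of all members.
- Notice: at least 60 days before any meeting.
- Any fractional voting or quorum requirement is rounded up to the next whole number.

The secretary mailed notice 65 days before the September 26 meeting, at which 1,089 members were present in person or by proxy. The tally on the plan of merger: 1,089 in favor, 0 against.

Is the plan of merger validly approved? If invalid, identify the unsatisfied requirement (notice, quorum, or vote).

Notice: 65 days given; 60 required. Satisfied.
Quorum: 15% of 7,256 = 1,088.40, rounded up to 1,089; 1,089 present. Satisfied.
Vote: requires a majority of all members (7,256); a majority of 7256 is 3629, so 3,629 needed; 1,089 in favor. Not satisfied.

Invalid — vote requirement not satisfied.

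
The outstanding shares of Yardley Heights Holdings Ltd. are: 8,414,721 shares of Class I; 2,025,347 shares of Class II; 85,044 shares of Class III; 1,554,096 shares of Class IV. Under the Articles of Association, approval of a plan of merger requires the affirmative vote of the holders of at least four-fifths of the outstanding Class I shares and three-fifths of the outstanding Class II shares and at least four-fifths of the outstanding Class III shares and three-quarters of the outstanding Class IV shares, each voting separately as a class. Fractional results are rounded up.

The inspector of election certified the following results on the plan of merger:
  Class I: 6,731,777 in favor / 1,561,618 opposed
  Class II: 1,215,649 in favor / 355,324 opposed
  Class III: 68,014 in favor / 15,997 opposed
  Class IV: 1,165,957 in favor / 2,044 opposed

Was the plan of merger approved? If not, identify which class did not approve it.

Not approved — the Class III shares did not give the required vote.

Class I: 4/5 of 8414721 = 6731776.80, rounded up to 6731777; 6,731,777 required, 6,731,777 in favor — approved.
Class II: 3/5 of 2025347 = 1215208.20, rounded up to 1215209; 1,215,209 required, 1,215,649 in favor — approved.
Class III: 4/5 of 85044 = 68035.20, rounded up to 68036; 68,036 required, 68,014 in favor — not approved.
Class IV: 3/4 of 1554096 = 1165572; 1,165,572 required, 1,165,957 in favor — approved.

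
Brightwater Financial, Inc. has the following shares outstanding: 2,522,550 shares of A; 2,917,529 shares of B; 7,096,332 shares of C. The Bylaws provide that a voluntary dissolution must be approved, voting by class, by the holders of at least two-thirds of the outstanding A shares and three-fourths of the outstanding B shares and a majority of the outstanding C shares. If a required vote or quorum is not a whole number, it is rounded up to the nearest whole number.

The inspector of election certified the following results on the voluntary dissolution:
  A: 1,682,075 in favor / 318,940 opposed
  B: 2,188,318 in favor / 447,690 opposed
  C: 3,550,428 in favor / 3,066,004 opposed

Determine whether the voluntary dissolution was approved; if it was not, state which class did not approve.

A: 2/3 of 2522550 = 1681700; 1,681,700 required, 1,682,075 in favor — approved.
B: 3/4 of 2917529 = 2188146.75, rounded up to 2188147; 2,188,147 required, 2,188,318 in favor — approved.
C: a majority of 7096332 is 3548167; 3,548,167 required, 3,550,428 in favor — approved.

Approved — every class gave the required vote.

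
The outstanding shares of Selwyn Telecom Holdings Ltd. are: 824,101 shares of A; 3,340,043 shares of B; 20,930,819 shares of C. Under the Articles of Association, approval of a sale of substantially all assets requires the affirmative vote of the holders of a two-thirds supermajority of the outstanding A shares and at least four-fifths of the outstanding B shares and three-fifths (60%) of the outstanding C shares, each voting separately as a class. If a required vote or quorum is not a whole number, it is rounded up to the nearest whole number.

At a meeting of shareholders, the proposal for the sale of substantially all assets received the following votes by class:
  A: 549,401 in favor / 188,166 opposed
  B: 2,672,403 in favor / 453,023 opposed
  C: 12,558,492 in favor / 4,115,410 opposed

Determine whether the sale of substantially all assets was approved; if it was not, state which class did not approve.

Approved — every class gave the required vote.

A: 2/3 of 824101 = 549400.67, rounded up to 549401; 549,401 required, 549,401 in favor — approved.
B: 4/5 of 3340043 = 2672034.40, rounded up to 2672035; 2,672,035 required, 2,672,403 in favor — approved.
C: 3/5 of 20930819 = 12558491.40, rounded up to 12558492; 12,558,492 required, 12,558,492 in favor — approved.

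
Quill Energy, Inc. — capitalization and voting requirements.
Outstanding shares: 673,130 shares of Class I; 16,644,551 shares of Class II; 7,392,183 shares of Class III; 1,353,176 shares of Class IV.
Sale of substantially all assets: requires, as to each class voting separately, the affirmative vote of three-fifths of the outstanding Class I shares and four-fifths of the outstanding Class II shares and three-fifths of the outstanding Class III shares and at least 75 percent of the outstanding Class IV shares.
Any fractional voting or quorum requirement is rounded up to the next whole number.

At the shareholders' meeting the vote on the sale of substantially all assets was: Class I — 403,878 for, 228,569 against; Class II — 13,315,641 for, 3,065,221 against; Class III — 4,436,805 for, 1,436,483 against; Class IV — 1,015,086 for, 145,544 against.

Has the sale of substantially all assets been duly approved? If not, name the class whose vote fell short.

Approved — every class gave the required vote.

Class I: 3/5 of 673130 = 403878; 403,878 required, 403,878 in favor — approved.
Class II: 4/5 of 16644551 = 13315640.80, rounded up to 13315641; 13,315,641 required, 13,315,641 in favor — approved.
Class III: 3/5 of 7392183 = 4435309.80, rounded up to 4435310; 4,435,310 required, 4,436,805 in favor — approved.
Class IV: 3/4 of 1353176 = 1014882; 1,014,882 required, 1,015,086 in favor — approved.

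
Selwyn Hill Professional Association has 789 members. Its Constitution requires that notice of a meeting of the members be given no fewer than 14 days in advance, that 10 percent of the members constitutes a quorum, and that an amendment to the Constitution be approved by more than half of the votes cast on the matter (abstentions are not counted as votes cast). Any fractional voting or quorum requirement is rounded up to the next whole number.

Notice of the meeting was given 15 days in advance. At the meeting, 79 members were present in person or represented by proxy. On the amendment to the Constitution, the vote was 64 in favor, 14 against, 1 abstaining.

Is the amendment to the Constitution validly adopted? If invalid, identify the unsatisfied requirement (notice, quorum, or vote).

Notice: 15 days given; 14 required. Satisfied.
Quorum: 10% of 789 = 78.90, rounded up to 79; 79 present. Satisfied.
Vote: requires a majority of the votes cast (79 − 1 abstaining = 78); a majority of 78 is 40, so 40 needed; 64 in favor. Satisfied.

Valid — all requirements satisfied.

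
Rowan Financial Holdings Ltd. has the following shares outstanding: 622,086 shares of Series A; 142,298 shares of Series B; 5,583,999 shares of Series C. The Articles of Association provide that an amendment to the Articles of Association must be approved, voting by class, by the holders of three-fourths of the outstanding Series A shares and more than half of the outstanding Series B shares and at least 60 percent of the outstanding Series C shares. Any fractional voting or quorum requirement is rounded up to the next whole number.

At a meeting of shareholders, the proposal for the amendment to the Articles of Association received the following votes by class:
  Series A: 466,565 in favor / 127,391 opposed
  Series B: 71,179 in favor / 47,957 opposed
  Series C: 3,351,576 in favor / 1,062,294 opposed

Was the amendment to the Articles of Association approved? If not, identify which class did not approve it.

Approved — every class gave the required vote.

Series A: 3/4 of 622086 = 466564.50, rounded up to 466565; 466,565 required, 466,565 in favor — approved.
Series B: a majority of 142298 is 71150; 71,150 required, 71,179 in favor — approved.
Series C: 3/5 of 5583999 = 3350399.40, rounded up to 3350400; 3,350,400 required, 3,351,576 in favor — approved.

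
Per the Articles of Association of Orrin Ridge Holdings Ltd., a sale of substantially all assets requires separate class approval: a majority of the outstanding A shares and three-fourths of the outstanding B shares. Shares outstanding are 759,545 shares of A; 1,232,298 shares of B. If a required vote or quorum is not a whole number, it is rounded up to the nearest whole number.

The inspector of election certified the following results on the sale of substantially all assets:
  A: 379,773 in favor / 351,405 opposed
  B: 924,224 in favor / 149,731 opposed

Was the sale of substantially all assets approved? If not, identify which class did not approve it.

Approved — every class gave the required vote.

A: a majority of 759545 is 379773; 379,773 required, 379,773 in favor — approved.
B: 3/4 of 1232298 = 924223.50, rounded up to 924224; 924,224 required, 924,224 in favor — approved.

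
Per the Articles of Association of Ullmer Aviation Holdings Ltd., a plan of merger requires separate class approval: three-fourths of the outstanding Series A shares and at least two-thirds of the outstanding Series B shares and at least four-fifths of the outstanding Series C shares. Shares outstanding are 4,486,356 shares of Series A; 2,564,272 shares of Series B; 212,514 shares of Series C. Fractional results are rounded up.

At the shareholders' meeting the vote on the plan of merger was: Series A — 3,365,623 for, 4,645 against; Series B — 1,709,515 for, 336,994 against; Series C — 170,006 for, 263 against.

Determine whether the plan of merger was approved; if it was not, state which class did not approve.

Series A: 3/4 of 4486356 = 3364767; 3,364,767 required, 3,365,623 in favor — approved.
Series B: 2/3 of 2564272 = 1709514.67, rounded up to 1709515; 1,709,515 required, 1,709,515 in favor — approved.
Series C: 4/5 of 212514 = 170011.20, rounded up to 170012; 170,012 required, 170,006 in favor — not approved.

Not approved — the Series C shares did not give the required vote.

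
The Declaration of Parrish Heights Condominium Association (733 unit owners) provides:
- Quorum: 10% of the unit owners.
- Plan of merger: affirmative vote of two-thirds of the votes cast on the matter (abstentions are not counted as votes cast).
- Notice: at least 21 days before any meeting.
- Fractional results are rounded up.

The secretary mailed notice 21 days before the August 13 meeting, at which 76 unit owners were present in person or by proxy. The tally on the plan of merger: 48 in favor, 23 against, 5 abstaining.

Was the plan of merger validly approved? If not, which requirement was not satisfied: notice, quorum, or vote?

Notice: 21 days given; 21 required. Satisfied.
Quorum: 10% of 733 = 73.30, rounded up to 74; 76 present. Satisfied.
Vote: requires two-thirds of the votes cast (76 − 5 abstaining = 71); 2/3 of 71 = 47.33, rounded up to 48, so 48 needed; 48 in favor. Satisfied.

Valid — all requirements satisfied.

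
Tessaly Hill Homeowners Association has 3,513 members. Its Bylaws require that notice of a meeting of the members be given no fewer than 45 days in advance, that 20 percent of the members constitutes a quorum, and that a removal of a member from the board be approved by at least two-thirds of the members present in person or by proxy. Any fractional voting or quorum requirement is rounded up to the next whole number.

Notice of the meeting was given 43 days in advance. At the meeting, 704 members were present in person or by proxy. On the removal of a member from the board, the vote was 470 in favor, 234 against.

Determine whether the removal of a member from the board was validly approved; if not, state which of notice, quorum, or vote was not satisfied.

Invalid — notice requirement not satisfied.

Notice: 43 days given; 45 required. Not satisfied.
Quorum: 20% of 3,513 = 702.60, rounded up to 703; 704 present. Satisfied.
Vote: requires two-thirds of those present (704); 2/3 of 704 = 469.33, rounded up to 470, so 470 needed; 470 in favor. Satisfied.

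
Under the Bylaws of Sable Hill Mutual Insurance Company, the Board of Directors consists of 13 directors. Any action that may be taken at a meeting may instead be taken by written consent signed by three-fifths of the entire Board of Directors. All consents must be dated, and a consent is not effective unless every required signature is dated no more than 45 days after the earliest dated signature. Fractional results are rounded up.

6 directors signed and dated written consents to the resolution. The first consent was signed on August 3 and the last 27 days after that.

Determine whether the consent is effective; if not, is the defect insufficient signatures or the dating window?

Not effective — insufficient signatures.

Signatures required: three-fifths of 13 — 3/5 of 13 = 7.80, rounded up to 8, so 8 needed; 6 signed. Insufficient.
Dating window: the latest signature is 27 days after the earliest; the limit is 45 days. Within the window.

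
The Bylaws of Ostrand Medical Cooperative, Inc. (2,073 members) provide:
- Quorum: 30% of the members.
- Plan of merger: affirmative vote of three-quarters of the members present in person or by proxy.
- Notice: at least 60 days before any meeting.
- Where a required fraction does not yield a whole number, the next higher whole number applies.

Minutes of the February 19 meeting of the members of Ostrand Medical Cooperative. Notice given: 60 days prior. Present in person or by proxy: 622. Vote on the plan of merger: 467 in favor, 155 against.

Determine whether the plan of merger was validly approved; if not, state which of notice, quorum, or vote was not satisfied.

Valid — all requirements satisfied.

Notice: 60 days given; 60 required. Satisfied.
Quorum: 30% of 2,073 = 621.90, rounded up to 622; 622 present. Satisfied.
Vote: requires three-fourths of those present (622); 3/4 of 622 = 466.50, rounded up to 467, so 467 needed; 467 in favor. Satisfied.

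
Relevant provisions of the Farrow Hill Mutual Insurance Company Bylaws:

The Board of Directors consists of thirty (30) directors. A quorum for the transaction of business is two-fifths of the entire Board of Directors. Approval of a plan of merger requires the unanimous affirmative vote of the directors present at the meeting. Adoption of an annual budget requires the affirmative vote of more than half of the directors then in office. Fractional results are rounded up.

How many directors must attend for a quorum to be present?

2/5 of 30 = 12.

12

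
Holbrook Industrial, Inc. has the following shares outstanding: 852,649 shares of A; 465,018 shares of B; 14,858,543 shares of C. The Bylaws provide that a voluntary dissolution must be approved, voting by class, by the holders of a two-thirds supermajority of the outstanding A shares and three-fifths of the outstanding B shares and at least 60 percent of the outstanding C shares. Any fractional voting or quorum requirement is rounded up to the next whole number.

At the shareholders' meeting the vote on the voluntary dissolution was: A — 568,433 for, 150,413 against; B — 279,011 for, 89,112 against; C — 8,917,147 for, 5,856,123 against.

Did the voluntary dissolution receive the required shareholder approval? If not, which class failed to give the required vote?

A: 2/3 of 852649 = 568432.67, rounded up to 568433; 568,433 required, 568,433 in favor — approved.
B: 3/5 of 465018 = 279010.80, rounded up to 279011; 279,011 required, 279,011 in favor — approved.
C: 3/5 of 14858543 = 8915125.80, rounded up to 8915126; 8,915,126 required, 8,917,147 in favor — approved.

Approved — every class gave the required vote.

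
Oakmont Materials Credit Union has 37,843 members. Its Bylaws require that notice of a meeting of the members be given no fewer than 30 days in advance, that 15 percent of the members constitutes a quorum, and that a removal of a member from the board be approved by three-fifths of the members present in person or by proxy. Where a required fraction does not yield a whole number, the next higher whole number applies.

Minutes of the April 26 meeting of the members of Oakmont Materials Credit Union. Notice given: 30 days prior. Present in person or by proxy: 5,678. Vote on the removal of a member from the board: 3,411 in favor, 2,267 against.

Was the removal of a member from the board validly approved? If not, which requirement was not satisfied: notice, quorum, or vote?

Valid — all requirements satisfied.

Notice: 30 days given; 30 required. Satisfied.
Quorum: 15% of 37,843 = 5,676.45, rounded up to 5,677; 5,678 present. Satisfied.
Vote: requires three-fifths of those present (5,678); 3/5 of 5678 = 3406.80, rounded up to 3407, so 3,407 needed; 3,411 in favor. Satisfied.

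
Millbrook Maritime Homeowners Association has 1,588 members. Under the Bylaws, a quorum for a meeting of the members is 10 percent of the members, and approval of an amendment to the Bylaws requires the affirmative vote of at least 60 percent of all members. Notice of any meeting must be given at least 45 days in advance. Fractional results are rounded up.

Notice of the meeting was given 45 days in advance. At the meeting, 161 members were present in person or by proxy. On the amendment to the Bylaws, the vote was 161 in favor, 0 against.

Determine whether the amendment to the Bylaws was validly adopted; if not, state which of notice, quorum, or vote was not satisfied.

Notice: 45 days given; 45 required. Satisfied.
Quorum: 10% of 1,588 = 158.80, rounded up to 159; 161 present. Satisfied.
Vote: requires three-fifths of all members (1,588); 3/5 of 1588 = 952.80, rounded up to 953, so 953 needed; 161 in favor. Not satisfied.

Invalid — vote requirement not satisfied.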